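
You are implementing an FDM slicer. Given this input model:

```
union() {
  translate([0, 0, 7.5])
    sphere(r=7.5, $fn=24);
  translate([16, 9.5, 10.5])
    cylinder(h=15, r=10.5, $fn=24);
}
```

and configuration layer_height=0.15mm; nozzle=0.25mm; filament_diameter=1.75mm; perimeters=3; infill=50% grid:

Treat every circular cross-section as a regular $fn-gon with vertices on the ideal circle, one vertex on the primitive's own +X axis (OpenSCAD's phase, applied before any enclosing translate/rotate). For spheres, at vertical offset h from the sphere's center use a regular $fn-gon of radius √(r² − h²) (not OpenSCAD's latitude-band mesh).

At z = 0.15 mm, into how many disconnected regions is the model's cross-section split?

At z = 0.15 mm: the sphere: section is a regular 24-gon, circumradius = √(r²−h²) = √(7.5²−7.35²) = 1.492; the cylinder at (16, 9.5) is absent (z outside [10.5, 25.5]); Combining (union): only the r=7.5 sphere is present, so the union is just that shape — 1 connected region. The result has 1 disconnected region.

1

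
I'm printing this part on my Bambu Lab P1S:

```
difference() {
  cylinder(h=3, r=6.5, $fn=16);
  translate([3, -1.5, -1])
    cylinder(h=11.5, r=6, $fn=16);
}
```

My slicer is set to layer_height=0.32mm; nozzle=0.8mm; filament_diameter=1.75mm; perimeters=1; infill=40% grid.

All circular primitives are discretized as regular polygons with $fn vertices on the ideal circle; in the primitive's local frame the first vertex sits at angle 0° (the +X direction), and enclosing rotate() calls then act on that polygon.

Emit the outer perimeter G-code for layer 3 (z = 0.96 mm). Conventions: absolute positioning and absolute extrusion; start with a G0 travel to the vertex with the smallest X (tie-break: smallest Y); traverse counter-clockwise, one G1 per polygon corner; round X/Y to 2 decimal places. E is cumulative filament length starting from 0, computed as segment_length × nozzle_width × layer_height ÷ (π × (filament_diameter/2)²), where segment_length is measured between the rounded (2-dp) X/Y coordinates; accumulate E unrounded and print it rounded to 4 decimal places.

At z = 0.96 mm: the r=6.5 cylinder contributes a regular 16-gon of circumradius 6.5; the r=6 cylinder at (3, -1.5) gives a regular 16-gon of circumradius 6 (constant along its height); Taking the first minus the rest: starting from the r=6.5 cylinder, the r=6 cylinder at (3, -1.5) partially overlaps it — only the 78.42 mm² overlap (of its 110.21 mm²) is removed, clipping the outline — 1 connected region. The outline is a single polygon with 19 vertices. Extrusion per mm of travel: 0.8 × 0.32 / (π × 0.875²) = 0.106432. Accumulating E over each segment gives final E = 4.5851.

G0 X-6.50 Y0.00 Z0.96
G1 X-6.01 Y-2.49 E0.2701
G1 X-4.60 Y-4.60 E0.5402
G1 X-2.49 Y-6.01 E0.8103
G1 X-0.16 Y-6.47 E1.0631
G1 X-1.24 Y-5.74 E1.2018
G1 X-2.54 Y-3.80 E1.4504
G1 X-3.00 Y-1.50 E1.7000
G1 X-2.54 Y0.80 E1.9497
G1 X-1.24 Y2.74 E2.1982
G1 X0.70 Y4.04 E2.4468
G1 X3.00 Y4.50 E2.6964
G1 X4.91 Y4.12 E2.9037
G1 X4.60 Y4.60 E2.9645
G1 X2.49 Y6.01 E3.2346
G1 X0.00 Y6.50 E3.5047
G1 X-2.49 Y6.01 E3.7748
G1 X-4.60 Y4.60 E4.0449
G1 X-6.01 Y2.49 E4.3150
G1 X-6.50 Y0.00 E4.5851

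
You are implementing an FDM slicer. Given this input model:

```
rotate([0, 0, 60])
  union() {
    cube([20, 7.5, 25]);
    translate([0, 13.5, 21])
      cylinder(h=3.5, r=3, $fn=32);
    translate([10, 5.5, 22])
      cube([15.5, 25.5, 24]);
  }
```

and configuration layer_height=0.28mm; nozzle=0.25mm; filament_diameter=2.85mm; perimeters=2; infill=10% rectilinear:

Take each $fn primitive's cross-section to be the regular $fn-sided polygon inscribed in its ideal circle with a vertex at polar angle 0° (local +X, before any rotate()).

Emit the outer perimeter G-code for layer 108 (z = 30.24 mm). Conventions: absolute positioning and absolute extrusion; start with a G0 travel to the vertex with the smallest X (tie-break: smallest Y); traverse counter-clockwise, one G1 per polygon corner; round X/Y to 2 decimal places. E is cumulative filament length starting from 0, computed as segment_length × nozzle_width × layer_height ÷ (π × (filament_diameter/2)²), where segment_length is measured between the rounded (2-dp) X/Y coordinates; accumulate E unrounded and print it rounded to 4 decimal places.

G0 X-21.85 Y24.16 Z30.24
G1 X0.24 Y11.41 E0.2799
G1 X7.99 Y24.83 E0.4499
G1 X-14.10 Y37.58 E0.7298
G1 X-21.85 Y24.16 E0.8998

At z = 30.24 mm: the cube is not intersected at this z (z outside [0, 25]); the cylinder at (0, 13.5) is absent (z outside [21, 24.5]); the cube at (10, 5.5) is present — its section is the full 15.5×25.5 rectangle; Combining (union): only the 15.5×25.5 cube at (10, 5.5) is present, so the union is just that shape — 1 connected region; (rotated 60° about Z; rotation is an isometry so areas/perimeters/island counts are preserved). The outline is a single polygon with 4 vertices. Extrusion per mm of travel: 0.25 × 0.28 / (π × 1.425²) = 0.010973. Accumulating E over each segment gives final E = 0.8998.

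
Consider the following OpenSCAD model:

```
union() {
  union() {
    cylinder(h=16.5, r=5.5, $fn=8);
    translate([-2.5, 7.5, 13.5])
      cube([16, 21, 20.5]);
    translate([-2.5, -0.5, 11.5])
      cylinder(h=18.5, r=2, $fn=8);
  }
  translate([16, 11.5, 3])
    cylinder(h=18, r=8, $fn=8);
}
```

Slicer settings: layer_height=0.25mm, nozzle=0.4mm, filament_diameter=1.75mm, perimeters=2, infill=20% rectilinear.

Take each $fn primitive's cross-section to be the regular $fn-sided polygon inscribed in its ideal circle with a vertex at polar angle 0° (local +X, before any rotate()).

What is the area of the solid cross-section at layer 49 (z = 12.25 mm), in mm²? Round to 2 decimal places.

At z = 12.25 mm: the cylinder: section is a regular 8-gon, circumradius r=5.5 (area = (8/2)·5.500²·sin(360°/8) = 85.56 mm²); the cube at (-2.5, 7.5) is absent (z outside [13.5, 34]); the cylinder at (-2.5, -0.5): section is a regular 8-gon, circumradius r=2 (area = (8/2)·2.000²·sin(360°/8) = 11.31 mm²); Merging all regions: the r=2 cylinder at (-2.5, -0.5) lies entirely inside the r=5.5 cylinder, so the union is just the r=5.5 cylinder — area = 85.56 mm²; the cylinder at (16, 11.5): section is a regular 8-gon, circumradius r=8 (area = (8/2)·8.000²·sin(360°/8) = 181.02 mm²); Merging all regions: the 2 present regions are separate (no shared area or edge), so areas and boundary lengths simply add and each stays a separate island — area = 266.58 mm². Overall, the cross-section has 2 separate islands. Net area = 266.58 mm².

266.58 mm²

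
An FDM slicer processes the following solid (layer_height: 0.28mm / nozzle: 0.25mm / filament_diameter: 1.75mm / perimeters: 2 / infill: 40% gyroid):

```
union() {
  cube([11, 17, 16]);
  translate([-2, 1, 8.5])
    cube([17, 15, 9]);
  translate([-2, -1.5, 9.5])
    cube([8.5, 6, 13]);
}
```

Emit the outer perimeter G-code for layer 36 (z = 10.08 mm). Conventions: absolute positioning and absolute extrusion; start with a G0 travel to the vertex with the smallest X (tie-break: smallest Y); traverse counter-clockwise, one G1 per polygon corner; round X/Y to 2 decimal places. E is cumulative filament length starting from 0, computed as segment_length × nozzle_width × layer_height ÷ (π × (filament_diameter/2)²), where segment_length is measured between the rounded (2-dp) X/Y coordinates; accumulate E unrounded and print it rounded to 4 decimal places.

At z = 10.08 mm: the cube (footprint 11×17) is included at this height; the cube at (-2, 1) is present — its section is the full 17×15 rectangle; the 8.5×6 cube at (-2, -1.5) contributes its full rectangle; Taking the union: the regions partially overlap (shared area 201.25 mm²), so overlapping operands fuse into one piece — 1 connected region. The outline is a single polygon with 12 vertices. Extrusion per mm of travel: 0.25 × 0.28 / (π × 0.875²) = 0.029103. Accumulating E over each segment gives final E = 2.0663.

G0 X-2.00 Y-1.50 Z10.08
G1 X6.50 Y-1.50 E0.2474
G1 X6.50 Y0.00 E0.2910
G1 X11.00 Y0.00 E0.4220
G1 X11.00 Y1.00 E0.4511
G1 X15.00 Y1.00 E0.5675
G1 X15.00 Y16.00 E1.0040
G1 X11.00 Y16.00 E1.1205
G1 X11.00 Y17.00 E1.1496
G1 X0.00 Y17.00 E1.4697
G1 X0.00 Y16.00 E1.4988
G1 X-2.00 Y16.00 E1.5570
G1 X-2.00 Y-1.50 E2.0663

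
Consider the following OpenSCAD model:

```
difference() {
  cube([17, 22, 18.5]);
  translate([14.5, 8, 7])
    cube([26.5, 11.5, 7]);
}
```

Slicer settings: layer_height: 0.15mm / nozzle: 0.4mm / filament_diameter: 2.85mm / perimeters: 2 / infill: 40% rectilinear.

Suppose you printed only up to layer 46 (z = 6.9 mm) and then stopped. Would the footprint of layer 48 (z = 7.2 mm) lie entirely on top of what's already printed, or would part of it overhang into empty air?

entirely on top

Compare the two slices. At z = 6.9: the 17×22 cube contributes its full rectangle (area 374.00 mm²); the cube at (14.5, 8) is not intersected at this z (z outside [7, 14]); Taking the first minus the rest: none of the subtracted shapes is present at this height, so the 17×22 cube is unchanged — area = 374.00 mm². At z = 7.2: the cube is present — its section is the full 17×22 rectangle (area 374.00 mm²); the 26.5×11.5 cube at (14.5, 8) contributes its full rectangle (area 304.75 mm²); After the difference (first − rest): starting from the 17×22 cube (374.00 mm²), the 26.5×11.5 cube at (14.5, 8) partially overlaps it — only the 28.75 mm² overlap (of its 304.75 mm²) is removed, clipping the outline — area = 345.25 mm². Checking containment: the cross-section at z = 7.2 is a subset of the cross-section at z = 6.9.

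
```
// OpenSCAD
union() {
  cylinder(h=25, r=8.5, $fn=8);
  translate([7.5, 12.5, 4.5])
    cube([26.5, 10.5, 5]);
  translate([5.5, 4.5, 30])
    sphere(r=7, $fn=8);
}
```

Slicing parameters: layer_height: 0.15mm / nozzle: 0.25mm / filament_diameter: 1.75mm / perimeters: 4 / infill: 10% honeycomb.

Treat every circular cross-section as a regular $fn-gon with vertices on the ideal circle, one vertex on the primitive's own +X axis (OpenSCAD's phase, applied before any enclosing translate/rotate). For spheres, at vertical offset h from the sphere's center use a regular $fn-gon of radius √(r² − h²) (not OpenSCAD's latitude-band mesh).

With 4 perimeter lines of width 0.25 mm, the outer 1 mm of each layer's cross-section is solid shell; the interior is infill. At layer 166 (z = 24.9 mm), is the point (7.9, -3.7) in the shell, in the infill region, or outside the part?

At z = 24.9 mm: the r=8.5 cylinder gives a regular 8-gon of circumradius 8.5 (constant along its height); the cube at (7.5, 12.5) is absent (z outside [4.5, 9.5]); the r=7 sphere at (5.5, 4.5) slices to a regular 8-gon of circumradius 4.795 (√(r²−h²) with h=5.1 from center); Taking the union: the regions partially overlap (shared area 36.63 mm²), so overlapping operands fuse into one piece — 1 connected region. Overall, the cross-section is a single solid region. The nearest boundary edge runs (8.50, 0.00)→(6.01, -6.01); distance from the point to it = 0.86 mm. The point is not inside any of the regions above, so it lies outside the cross-section (0.86 mm from the nearest boundary).

outside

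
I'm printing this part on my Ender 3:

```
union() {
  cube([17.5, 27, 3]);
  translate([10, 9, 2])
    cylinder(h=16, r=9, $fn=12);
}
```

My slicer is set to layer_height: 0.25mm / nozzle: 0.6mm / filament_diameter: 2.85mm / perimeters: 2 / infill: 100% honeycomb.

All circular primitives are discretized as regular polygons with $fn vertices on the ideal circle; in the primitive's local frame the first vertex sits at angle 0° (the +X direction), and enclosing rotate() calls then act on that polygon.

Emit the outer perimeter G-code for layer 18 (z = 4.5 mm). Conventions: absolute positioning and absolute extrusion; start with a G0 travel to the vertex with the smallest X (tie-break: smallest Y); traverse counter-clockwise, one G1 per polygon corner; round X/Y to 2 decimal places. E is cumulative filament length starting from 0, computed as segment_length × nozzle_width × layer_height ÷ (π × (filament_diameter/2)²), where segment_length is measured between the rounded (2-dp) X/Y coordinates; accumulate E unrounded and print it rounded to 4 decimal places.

G0 X1.00 Y9.00 Z4.50
G1 X2.21 Y4.50 E0.1096
G1 X5.50 Y1.21 E0.2190
G1 X10.00 Y0.00 E0.3285
G1 X14.50 Y1.21 E0.4381
G1 X17.79 Y4.50 E0.5475
G1 X19.00 Y9.00 E0.6571
G1 X17.79 Y13.50 E0.7666
G1 X14.50 Y16.79 E0.8760
G1 X10.00 Y18.00 E0.9856
G1 X5.50 Y16.79 E1.0952
G1 X2.21 Y13.50 E1.2046
G1 X1.00 Y9.00 E1.3141

At z = 4.5 mm: the cube is not intersected at this z (z outside [0, 3]); the r=9 cylinder at (10, 9) gives a regular 12-gon of circumradius 9 (constant along its height); Combining (union): only the r=9 cylinder at (10, 9) is present, so the union is just that shape — 1 connected region. The outline is a single polygon with 12 vertices. Extrusion per mm of travel: 0.6 × 0.25 / (π × 1.425²) = 0.023513. Accumulating E over each segment gives final E = 1.3141.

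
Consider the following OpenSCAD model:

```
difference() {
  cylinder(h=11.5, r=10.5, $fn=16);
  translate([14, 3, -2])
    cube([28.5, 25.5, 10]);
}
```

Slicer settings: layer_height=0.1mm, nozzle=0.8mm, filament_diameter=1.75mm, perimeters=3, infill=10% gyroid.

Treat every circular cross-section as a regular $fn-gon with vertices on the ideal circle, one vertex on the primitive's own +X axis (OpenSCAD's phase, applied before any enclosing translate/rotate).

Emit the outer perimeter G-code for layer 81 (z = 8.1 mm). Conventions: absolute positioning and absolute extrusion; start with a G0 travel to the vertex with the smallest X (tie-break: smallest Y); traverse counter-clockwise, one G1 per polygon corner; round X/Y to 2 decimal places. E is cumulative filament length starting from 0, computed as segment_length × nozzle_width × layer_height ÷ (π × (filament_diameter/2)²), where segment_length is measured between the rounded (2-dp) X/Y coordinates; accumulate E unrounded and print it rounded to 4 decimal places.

At z = 8.1 mm: the r=10.5 cylinder contributes a regular 16-gon of circumradius 10.5; the cube at (14, 3) is not intersected at this z (z outside [-2, 8]); Taking the first minus the rest: none of the subtracted shapes is present at this height, so the r=10.5 cylinder is unchanged — 1 connected region. The outline is a single polygon with 16 vertices. Extrusion per mm of travel: 0.8 × 0.1 / (π × 0.875²) = 0.033260. Accumulating E over each segment gives final E = 2.1799.

G0 X-10.50 Y0.00 Z8.10
G1 X-9.70 Y-4.02 E0.1363
G1 X-7.42 Y-7.42 E0.2725
G1 X-4.02 Y-9.70 E0.4086
G1 X0.00 Y-10.50 E0.5450
G1 X4.02 Y-9.70 E0.6813
G1 X7.42 Y-7.42 E0.8175
G1 X9.70 Y-4.02 E0.9536
G1 X10.50 Y0.00 E1.0899
G1 X9.70 Y4.02 E1.2263
G1 X7.42 Y7.42 E1.3624
G1 X4.02 Y9.70 E1.4986
G1 X0.00 Y10.50 E1.6349
G1 X-4.02 Y9.70 E1.7712
G1 X-7.42 Y7.42 E1.9074
G1 X-9.70 Y4.02 E2.0436
G1 X-10.50 Y0.00 E2.1799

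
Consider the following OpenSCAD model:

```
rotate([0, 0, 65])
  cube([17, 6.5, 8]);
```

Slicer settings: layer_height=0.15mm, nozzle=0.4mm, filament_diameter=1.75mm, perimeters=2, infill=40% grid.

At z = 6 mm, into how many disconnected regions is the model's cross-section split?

At z = 6 mm: the cube (footprint 17×6.5) is included at this height; (whole slice rotated 65° about Z — lengths, areas and connectivity unchanged). The result has 1 disconnected region.

1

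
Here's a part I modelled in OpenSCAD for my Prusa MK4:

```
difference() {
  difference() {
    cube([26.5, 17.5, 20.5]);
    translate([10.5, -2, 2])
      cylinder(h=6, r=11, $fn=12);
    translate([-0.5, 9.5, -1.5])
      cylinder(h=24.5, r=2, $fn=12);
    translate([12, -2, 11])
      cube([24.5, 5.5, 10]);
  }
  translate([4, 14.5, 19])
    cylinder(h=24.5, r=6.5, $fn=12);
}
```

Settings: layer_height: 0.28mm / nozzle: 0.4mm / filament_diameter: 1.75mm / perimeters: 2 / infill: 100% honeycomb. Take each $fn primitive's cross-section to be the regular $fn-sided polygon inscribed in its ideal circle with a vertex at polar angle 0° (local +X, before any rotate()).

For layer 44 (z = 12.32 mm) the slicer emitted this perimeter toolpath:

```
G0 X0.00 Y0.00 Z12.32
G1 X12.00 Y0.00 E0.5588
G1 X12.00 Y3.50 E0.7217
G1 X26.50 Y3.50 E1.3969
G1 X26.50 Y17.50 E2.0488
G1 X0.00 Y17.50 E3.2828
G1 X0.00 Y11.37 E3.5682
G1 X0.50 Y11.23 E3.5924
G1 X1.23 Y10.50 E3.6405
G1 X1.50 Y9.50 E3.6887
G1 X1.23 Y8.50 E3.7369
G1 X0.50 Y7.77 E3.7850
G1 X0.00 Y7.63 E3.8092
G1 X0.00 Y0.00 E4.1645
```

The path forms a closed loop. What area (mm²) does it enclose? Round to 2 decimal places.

Apply the shoelace formula to the sequence of (X, Y) vertices; enclosed area = 408.94 mm².

408.94 mm²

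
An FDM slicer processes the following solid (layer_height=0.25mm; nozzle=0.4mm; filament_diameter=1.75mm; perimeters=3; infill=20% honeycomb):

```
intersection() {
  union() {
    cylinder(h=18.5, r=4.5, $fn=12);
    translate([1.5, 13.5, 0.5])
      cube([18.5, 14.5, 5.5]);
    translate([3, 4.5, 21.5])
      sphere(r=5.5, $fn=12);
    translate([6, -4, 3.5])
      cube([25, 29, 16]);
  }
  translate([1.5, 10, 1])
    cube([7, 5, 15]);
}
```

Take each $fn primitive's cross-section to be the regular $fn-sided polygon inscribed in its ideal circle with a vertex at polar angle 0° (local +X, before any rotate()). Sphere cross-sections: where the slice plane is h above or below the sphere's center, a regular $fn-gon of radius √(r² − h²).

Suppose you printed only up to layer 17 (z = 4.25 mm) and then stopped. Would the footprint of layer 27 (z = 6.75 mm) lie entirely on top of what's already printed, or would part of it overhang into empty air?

entirely on top

Compare the two slices. At z = 4.25: the cylinder: section is a regular 12-gon, circumradius r=4.5 (area = (12/2)·4.500²·sin(360°/12) = 60.75 mm²); the 18.5×14.5 cube at (1.5, 13.5) contributes its full rectangle (area 268.25 mm²); the sphere at (3, 4.5) is not intersected at this z (|z−center|=17.250 > r=5.5); the cube at (6, -4) is present — its section is the full 25×29 rectangle (area 725.00 mm²); Taking the union: the regions partially overlap — summed areas 1054.00 mm² minus the doubly-counted overlap 161.00 mm² gives 893.00 mm² — area = 893.00 mm²; the cube at (1.5, 10) is present — its section is the full 7×5 rectangle (area 35.00 mm²); Taking the intersection: the 7×5 cube at (1.5, 10) partially overlaps the result so far; clipping to the common part keeps 19.25 mm² — area = 19.25 mm². At z = 6.75: the r=4.5 cylinder contributes a regular 12-gon of circumradius 4.5 (area = (12/2)·4.500²·sin(360°/12) = 60.75 mm²); the cube at (1.5, 13.5) is not intersected at this z (z outside [0.5, 6]); the sphere at (3, 4.5) is not intersected at this z (|z−center|=14.750 > r=5.5); the cube at (6, -4) (footprint 25×29) is included at this height (area 725.00 mm²); Merging all regions: the 2 present regions are separate (no shared area or edge), so areas and boundary lengths simply add and each stays a separate island — area = 785.75 mm²; the cube at (1.5, 10) (footprint 7×5) is included at this height (area 35.00 mm²); Keeping only the common overlap: the 7×5 cube at (1.5, 10) partially overlaps that combined region; clipping to the common part keeps 12.50 mm² — area = 12.50 mm². Checking containment: the cross-section at z = 6.75 is a subset of the cross-section at z = 4.25.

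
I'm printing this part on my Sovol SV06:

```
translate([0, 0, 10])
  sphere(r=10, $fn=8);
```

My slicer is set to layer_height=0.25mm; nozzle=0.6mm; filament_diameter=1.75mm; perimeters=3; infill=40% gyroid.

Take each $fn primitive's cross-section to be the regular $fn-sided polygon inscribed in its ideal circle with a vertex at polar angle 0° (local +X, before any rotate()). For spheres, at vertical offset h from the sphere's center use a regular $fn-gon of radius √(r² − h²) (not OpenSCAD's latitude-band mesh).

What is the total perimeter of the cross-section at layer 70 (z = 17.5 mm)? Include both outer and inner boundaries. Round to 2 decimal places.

40.50 mm

At z = 17.5 mm: the r=10 sphere slices to a regular 8-gon of circumradius 6.614 (√(r²−h²) with h=7.5 from center) (perimeter = 2·8·6.614·sin(180°/8) = 40.50 mm). Overall, the cross-section is a single solid region. Total boundary length (outer) = 40.50 mm.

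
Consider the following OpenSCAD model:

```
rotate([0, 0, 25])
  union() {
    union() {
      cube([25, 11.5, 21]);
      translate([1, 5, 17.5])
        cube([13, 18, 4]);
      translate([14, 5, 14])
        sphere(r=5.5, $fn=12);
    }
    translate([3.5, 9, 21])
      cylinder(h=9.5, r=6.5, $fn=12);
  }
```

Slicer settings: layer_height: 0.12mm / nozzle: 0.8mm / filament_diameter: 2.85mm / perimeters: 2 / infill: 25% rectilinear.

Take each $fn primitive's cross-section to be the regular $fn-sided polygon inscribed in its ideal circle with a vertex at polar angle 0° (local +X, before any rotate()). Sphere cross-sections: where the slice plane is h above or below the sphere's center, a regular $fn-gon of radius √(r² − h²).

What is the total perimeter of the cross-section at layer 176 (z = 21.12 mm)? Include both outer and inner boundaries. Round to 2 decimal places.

68.06 mm

At z = 21.12 mm: the cube is absent (z outside [0, 21]); the cube at (1, 5) is present — its section is the full 13×18 rectangle (perimeter 62.00 mm); the sphere at (14, 5) is not intersected at this z (|z−center|=7.120 > r=5.5); Taking the union: only the 13×18 cube at (1, 5) is present, so the union is just that shape — boundary = 62.00 mm; the cylinder at (3.5, 9): section is a regular 12-gon, circumradius r=6.5 (perimeter = 2·12·6.500·sin(180°/12) = 40.38 mm); Taking the union: the regions partially overlap (shared area 80.75 mm²), so the edge portions inside another operand are dropped and the merged outline is re-measured after clipping — boundary = 68.06 mm; (whole slice rotated 25° about Z — lengths, areas and connectivity unchanged). Overall, the cross-section is a single solid region. Total boundary length (outer) = 68.06 mm.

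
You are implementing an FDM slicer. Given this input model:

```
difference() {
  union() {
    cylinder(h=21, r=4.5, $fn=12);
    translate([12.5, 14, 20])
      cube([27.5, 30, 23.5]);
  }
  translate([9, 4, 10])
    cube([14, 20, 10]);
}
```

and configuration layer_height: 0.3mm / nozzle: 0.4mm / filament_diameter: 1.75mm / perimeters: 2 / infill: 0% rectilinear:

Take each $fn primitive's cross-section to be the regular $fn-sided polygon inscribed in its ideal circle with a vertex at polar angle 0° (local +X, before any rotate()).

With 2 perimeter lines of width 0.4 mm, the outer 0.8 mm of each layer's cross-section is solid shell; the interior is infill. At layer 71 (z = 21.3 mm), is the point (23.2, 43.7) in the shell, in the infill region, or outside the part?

At z = 21.3 mm: the cylinder does not reach this height (z outside [0, 21]); the 27.5×30 cube at (12.5, 14) contributes its full rectangle; Taking the union: only the 27.5×30 cube at (12.5, 14) is present, so the union is just that shape — 1 connected region; the cube at (9, 4) is absent (z outside [10, 20]); Taking the first minus the rest: none of the subtracted shapes is present at this height, so that combined region is unchanged — 1 connected region. Overall, the cross-section is a single solid region. The nearest boundary edge runs (40.00, 44.00)→(12.50, 44.00); distance from the point to it = 0.30 mm. The point is inside the cross-section, 0.30 mm from the nearest boundary — within the 0.8 mm shell band (2 × 0.4).

shell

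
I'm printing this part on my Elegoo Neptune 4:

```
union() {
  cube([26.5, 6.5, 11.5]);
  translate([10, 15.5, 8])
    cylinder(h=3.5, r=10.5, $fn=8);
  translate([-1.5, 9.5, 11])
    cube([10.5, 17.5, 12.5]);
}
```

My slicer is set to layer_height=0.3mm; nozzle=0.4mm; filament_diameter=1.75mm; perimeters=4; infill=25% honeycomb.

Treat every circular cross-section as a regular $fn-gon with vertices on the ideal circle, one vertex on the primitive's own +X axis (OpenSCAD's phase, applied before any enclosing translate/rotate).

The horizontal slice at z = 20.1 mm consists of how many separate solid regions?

1

At z = 20.1 mm: the cube does not reach this height (z outside [0, 11.5]); the cylinder at (10, 15.5) is absent (z outside [8, 11.5]); the 10.5×17.5 cube at (-1.5, 9.5) contributes its full rectangle; Taking the union: only the 10.5×17.5 cube at (-1.5, 9.5) is present, so the union is just that shape — 1 connected region. The result has 1 disconnected region.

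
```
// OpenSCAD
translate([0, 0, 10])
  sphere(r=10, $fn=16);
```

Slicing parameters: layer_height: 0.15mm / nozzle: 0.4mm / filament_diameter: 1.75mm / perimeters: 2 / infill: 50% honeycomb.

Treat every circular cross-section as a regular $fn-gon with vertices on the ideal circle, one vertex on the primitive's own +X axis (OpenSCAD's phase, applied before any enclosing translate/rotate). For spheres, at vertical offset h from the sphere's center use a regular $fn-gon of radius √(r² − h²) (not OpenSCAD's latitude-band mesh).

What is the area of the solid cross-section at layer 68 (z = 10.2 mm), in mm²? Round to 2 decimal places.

306.02 mm²

At z = 10.2 mm: the r=10 sphere contributes a regular 16-gon of circumradius √(10²−0.2²) = 9.998 (area = (16/2)·9.998²·sin(360°/16) = 306.02 mm²). Overall, the cross-section is a single solid region. Net area = 306.02 mm².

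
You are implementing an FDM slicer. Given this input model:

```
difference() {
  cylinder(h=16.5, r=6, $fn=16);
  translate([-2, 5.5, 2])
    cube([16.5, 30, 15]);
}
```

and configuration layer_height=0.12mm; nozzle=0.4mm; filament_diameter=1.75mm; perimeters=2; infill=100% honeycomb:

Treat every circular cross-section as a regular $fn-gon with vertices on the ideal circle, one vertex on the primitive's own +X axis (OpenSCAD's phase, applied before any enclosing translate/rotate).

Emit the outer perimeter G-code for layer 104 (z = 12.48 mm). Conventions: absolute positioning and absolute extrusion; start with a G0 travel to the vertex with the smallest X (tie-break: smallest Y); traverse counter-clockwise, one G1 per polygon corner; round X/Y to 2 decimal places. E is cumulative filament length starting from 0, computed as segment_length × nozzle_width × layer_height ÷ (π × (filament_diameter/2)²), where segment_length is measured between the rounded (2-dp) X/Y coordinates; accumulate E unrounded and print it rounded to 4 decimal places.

G0 X-6.00 Y0.00 Z12.48
G1 X-5.54 Y-2.30 E0.0468
G1 X-4.24 Y-4.24 E0.0934
G1 X-2.30 Y-5.54 E0.1400
G1 X0.00 Y-6.00 E0.1868
G1 X2.30 Y-5.54 E0.2336
G1 X4.24 Y-4.24 E0.2802
G1 X5.54 Y-2.30 E0.3268
G1 X6.00 Y0.00 E0.3736
G1 X5.54 Y2.30 E0.4205
G1 X4.24 Y4.24 E0.4671
G1 X2.36 Y5.50 E0.5122
G1 X-2.00 Y5.50 E0.5992
G1 X-2.00 Y5.60 E0.6012
G1 X-2.30 Y5.54 E0.6073
G1 X-4.24 Y4.24 E0.6539
G1 X-5.54 Y2.30 E0.7005
G1 X-6.00 Y0.00 E0.7473

At z = 12.48 mm: the r=6 cylinder contributes a regular 16-gon of circumradius 6; the cube at (-2, 5.5) is present — its section is the full 16.5×30 rectangle; Taking the first minus the rest: starting from the r=6 cylinder, the 16.5×30 cube at (-2, 5.5) partially overlaps it — only the 1.23 mm² overlap (of its 495.00 mm²) is removed, clipping the outline — 1 connected region. The outline is a single polygon with 17 vertices. Extrusion per mm of travel: 0.4 × 0.12 / (π × 0.875²) = 0.019956. Accumulating E over each segment gives final E = 0.7473.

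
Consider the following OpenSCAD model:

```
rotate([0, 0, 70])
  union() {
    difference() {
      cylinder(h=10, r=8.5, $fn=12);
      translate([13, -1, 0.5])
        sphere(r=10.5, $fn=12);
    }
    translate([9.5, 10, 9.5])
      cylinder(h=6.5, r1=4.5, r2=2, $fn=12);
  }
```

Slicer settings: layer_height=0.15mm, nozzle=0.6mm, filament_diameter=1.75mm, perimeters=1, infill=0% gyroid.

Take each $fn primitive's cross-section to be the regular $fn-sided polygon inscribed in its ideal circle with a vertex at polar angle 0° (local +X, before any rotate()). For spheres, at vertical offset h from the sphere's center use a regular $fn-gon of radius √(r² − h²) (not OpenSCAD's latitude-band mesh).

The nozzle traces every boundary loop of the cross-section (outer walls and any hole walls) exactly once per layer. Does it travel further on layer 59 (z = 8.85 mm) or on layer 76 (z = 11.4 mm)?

Layer 59 (z = 8.85): the r=8.5 cylinder gives a regular 12-gon of circumradius 8.5 (constant along its height) (perimeter = 2·12·8.500·sin(180°/12) = 52.80 mm); the r=10.5 sphere at (13, -1) slices to a regular 12-gon of circumradius 6.366 (√(r²−h²) with h=8.35 from center) (perimeter = 2·12·6.366·sin(180°/12) = 39.54 mm); After the difference (first − rest): starting from the r=8.5 cylinder, the r=10.5 sphere at (13, -1) partially overlaps it — only the 6.27 mm² overlap (of its 121.58 mm²) is removed, clipping the outline — boundary = 52.93 mm; the cone at (9.5, 10) is absent (z outside [9.5, 16]); Merging all regions: only the result so far is present, so the union is just that shape — boundary = 52.93 mm; (rotated 70° about Z; rotation is an isometry so areas/perimeters/island counts are preserved). So its perimeter = 52.93 mm. Layer 76 (z = 11.4): the cylinder is absent (z outside [0, 10]); the sphere at (13, -1) is absent (|z−center|=10.900 > r=10.5); Taking the first minus the rest: the first operand is absent here, so nothing remains; the cone at (9.5, 10): at t=0.292 of its height the radius interpolates to r₁+(r₂−r₁)t = 3.769, giving a regular 12-gon of that circumradius (perimeter = 2·12·3.769·sin(180°/12) = 23.41 mm); Merging all regions: only the cone at (9.5, 10) is present, so the union is just that shape — boundary = 23.41 mm; (rotated 70° about Z; rotation is an isometry so areas/perimeters/island counts are preserved). So its perimeter = 23.41 mm. Layer 59 is larger (52.93 vs 23.41 mm).

layer 59 (z = 8.85 mm)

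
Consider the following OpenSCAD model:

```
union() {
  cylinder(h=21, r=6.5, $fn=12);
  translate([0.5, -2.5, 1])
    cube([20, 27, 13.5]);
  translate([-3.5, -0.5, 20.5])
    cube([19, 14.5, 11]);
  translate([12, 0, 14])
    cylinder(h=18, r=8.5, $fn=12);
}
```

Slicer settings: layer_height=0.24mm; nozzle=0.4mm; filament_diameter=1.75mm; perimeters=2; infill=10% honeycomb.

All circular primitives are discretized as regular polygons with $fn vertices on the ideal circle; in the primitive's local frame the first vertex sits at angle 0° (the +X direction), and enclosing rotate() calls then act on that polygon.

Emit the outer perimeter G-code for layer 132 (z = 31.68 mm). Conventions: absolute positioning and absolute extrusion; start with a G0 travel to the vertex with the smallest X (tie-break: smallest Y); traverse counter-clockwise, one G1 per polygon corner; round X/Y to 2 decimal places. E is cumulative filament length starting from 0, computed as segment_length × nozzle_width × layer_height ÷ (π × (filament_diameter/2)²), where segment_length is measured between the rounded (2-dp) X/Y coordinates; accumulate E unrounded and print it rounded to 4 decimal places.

G0 X3.50 Y0.00 Z31.68
G1 X4.64 Y-4.25 E0.1756
G1 X7.75 Y-7.36 E0.3512
G1 X12.00 Y-8.50 E0.5268
G1 X16.25 Y-7.36 E0.7024
G1 X19.36 Y-4.25 E0.8780
G1 X20.50 Y0.00 E1.0536
G1 X19.36 Y4.25 E1.2292
G1 X16.25 Y7.36 E1.4047
G1 X12.00 Y8.50 E1.5804
G1 X7.75 Y7.36 E1.7560
G1 X4.64 Y4.25 E1.9315
G1 X3.50 Y0.00 E2.1072

At z = 31.68 mm: the cylinder does not reach this height (z outside [0, 21]); the cube at (0.5, -2.5) does not reach this height (z outside [1, 14.5]); the cube at (-3.5, -0.5) does not reach this height (z outside [20.5, 31.5]); the r=8.5 cylinder at (12, 0) gives a regular 12-gon of circumradius 8.5 (constant along its height); Taking the union: only the r=8.5 cylinder at (12, 0) is present, so the union is just that shape — 1 connected region. The outline is a single polygon with 12 vertices. Extrusion per mm of travel: 0.4 × 0.24 / (π × 0.875²) = 0.039912. Accumulating E over each segment gives final E = 2.1072.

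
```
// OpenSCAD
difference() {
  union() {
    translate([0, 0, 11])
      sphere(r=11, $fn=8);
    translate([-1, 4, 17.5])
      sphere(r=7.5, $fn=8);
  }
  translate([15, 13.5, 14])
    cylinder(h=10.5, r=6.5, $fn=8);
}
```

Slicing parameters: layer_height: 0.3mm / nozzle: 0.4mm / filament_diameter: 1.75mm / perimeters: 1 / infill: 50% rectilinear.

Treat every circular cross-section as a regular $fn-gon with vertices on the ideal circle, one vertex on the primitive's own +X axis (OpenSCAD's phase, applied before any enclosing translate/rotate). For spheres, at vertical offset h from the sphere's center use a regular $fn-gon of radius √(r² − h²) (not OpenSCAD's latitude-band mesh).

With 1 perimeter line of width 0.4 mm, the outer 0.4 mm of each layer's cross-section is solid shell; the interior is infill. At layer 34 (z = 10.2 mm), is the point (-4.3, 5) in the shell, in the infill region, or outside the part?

infill

At z = 10.2 mm: the r=11 sphere contributes a regular 8-gon of circumradius √(11²−0.8²) = 10.971; the sphere at (-1, 4): section is a regular 8-gon, circumradius = √(r²−h²) = √(7.5²−7.3²) = 1.720; Merging all regions: the r=7.5 sphere at (-1, 4) lies entirely inside the r=11 sphere, so the union is just the r=11 sphere — 1 connected region; the cylinder at (15, 13.5) is not intersected at this z (z outside [14, 24.5]); Subtracting the remaining from the first: none of the subtracted shapes is present at this height, so the result so far is unchanged — 1 connected region. Overall, the cross-section is a single solid region. The nearest boundary edge runs (-7.76, 7.76)→(0.00, 10.97); distance from the point to it = 3.87 mm. The point is inside the cross-section and 3.87 mm from the nearest boundary — more than the 0.4 mm shell width (1 × 0.4), so it's in the infill interior.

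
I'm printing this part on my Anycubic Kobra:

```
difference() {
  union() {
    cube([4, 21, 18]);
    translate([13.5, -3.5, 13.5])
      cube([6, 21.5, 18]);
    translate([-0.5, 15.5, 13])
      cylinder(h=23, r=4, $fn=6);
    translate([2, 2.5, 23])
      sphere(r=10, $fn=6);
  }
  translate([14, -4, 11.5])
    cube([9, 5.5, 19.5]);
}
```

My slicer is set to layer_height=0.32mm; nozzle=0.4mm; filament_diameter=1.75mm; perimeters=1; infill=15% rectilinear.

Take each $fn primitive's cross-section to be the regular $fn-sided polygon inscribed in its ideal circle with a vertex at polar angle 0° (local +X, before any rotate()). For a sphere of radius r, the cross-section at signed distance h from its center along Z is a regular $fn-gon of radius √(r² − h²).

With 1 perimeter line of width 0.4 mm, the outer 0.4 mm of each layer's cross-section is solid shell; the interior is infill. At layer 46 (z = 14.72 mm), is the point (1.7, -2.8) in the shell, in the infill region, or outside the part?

At z = 14.72 mm: the 4×21 cube contributes its full rectangle; the 6×21.5 cube at (13.5, -3.5) contributes its full rectangle; the r=4 cylinder at (-0.5, 15.5) contributes a regular 6-gon of circumradius 4; the r=10 sphere at (2, 2.5) contributes a regular 6-gon of circumradius √(10²−8.28²) = 5.607; Taking the union: the regions partially overlap (shared area 46.74 mm²), so overlapping operands fuse into one piece — 2 connected regions; the 9×5.5 cube at (14, -4) contributes its full rectangle; After the difference (first − rest): starting from the result so far, the 9×5.5 cube at (14, -4) partially overlaps it — only the 27.50 mm² overlap (of its 49.50 mm²) is removed, clipping the outline — 2 connected regions. Overall, the cross-section has 2 separate islands. The nearest boundary edge runs (4.80, -2.36)→(-0.80, -2.36); distance from the point to it = 0.44 mm. The point is not inside any of the regions above, so it lies outside the cross-section (0.44 mm from the nearest boundary).

outside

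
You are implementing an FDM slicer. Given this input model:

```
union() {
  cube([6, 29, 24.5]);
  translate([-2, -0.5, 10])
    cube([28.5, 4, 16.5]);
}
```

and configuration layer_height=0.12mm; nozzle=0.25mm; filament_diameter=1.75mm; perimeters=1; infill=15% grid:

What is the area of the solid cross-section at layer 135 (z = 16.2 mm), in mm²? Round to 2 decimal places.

At z = 16.2 mm: the 6×29 cube contributes its full rectangle (area 174.00 mm²); the 28.5×4 cube at (-2, -0.5) contributes its full rectangle (area 114.00 mm²); Combining (union): the regions partially overlap — summed areas 288.00 mm² minus the doubly-counted overlap 21.00 mm² gives 267.00 mm² — area = 267.00 mm². Overall, the cross-section is a single solid region. Net area = 267.00 mm².

267.00 mm²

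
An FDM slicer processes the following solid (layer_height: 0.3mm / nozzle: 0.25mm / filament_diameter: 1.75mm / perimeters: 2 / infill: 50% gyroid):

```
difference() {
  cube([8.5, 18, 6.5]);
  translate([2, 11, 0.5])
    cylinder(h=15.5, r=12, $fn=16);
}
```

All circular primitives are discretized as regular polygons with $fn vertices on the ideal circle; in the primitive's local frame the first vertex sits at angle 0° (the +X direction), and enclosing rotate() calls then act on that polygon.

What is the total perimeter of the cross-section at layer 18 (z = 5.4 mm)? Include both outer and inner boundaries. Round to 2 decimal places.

5.11 mm

At z = 5.4 mm: the 8.5×18 cube contributes its full rectangle (perimeter 53.00 mm); the cylinder at (2, 11): section is a regular 16-gon, circumradius r=12 (perimeter = 2·16·12.000·sin(180°/16) = 74.91 mm); Taking the first minus the rest: starting from the 8.5×18 cube, the r=12 cylinder at (2, 11) partially overlaps it — only the 151.94 mm² overlap (of its 440.85 mm²) is removed, clipping the outline — boundary = 5.11 mm. Overall, the cross-section is a single solid region. Total boundary length (outer) = 5.11 mm.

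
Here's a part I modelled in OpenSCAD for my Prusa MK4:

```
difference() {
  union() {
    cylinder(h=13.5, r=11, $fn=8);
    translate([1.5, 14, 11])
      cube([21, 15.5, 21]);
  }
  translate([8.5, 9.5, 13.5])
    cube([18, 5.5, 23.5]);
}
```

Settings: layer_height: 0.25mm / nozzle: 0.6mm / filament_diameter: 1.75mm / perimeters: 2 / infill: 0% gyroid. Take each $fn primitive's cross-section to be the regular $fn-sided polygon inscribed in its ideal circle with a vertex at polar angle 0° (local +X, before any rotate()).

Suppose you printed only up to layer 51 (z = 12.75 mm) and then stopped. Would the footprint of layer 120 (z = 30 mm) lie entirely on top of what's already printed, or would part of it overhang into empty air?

Compare the two slices. At z = 12.75: the r=11 cylinder gives a regular 8-gon of circumradius 11 (constant along its height) (area = (8/2)·11.000²·sin(360°/8) = 342.24 mm²); the cube at (1.5, 14) is present — its section is the full 21×15.5 rectangle (area 325.50 mm²); Taking the union: the 2 present regions are separate (no shared area or edge), so areas and boundary lengths simply add and each stays a separate island — area = 667.74 mm²; the cube at (8.5, 9.5) does not reach this height (z outside [13.5, 37]); Taking the first minus the rest: none of the subtracted shapes is present at this height, so that combined region is unchanged — area = 667.74 mm². At z = 30: the cylinder does not reach this height (z outside [0, 13.5]); the cube at (1.5, 14) is present — its section is the full 21×15.5 rectangle (area 325.50 mm²); Combining (union): only the 21×15.5 cube at (1.5, 14) is present, so the union is just that shape — area = 325.50 mm²; the cube at (8.5, 9.5) is present — its section is the full 18×5.5 rectangle (area 99.00 mm²); Subtracting the remaining from the first: starting from the result so far (325.50 mm²), the 18×5.5 cube at (8.5, 9.5) partially overlaps it — only the 14.00 mm² overlap (of its 99.00 mm²) is removed, clipping the outline — area = 311.50 mm². Checking containment: the cross-section at z = 30 is a subset of the cross-section at z = 12.75.

entirely on top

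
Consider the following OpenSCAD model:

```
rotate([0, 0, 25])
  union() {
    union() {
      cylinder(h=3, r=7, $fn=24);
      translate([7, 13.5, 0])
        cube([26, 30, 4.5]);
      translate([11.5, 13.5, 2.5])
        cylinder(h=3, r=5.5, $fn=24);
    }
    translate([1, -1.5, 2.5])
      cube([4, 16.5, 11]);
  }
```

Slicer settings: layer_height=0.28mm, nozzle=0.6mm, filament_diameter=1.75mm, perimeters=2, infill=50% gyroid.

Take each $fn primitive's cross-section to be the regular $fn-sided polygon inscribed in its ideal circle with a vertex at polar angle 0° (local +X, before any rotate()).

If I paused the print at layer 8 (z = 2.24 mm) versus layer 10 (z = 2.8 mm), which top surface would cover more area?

Layer 8 (z = 2.24): the r=7 cylinder gives a regular 24-gon of circumradius 7 (constant along its height) (area = (24/2)·7.000²·sin(360°/24) = 152.19 mm²); the cube at (7, 13.5) is present — its section is the full 26×30 rectangle (area 780.00 mm²); the cylinder at (11.5, 13.5) is absent (z outside [2.5, 5.5]); Taking the union: the 2 present regions are separate (no shared area or edge), so areas and boundary lengths simply add and each stays a separate island — area = 932.19 mm²; the cube at (1, -1.5) is absent (z outside [2.5, 13.5]); Merging all regions: only the result so far is present, so the union is just that shape — area = 932.19 mm²; (whole slice rotated 25° about Z — lengths, areas and connectivity unchanged). So its area = 932.19 mm². Layer 10 (z = 2.8): the cylinder: section is a regular 24-gon, circumradius r=7 (area = (24/2)·7.000²·sin(360°/24) = 152.19 mm²); the 26×30 cube at (7, 13.5) contributes its full rectangle (area 780.00 mm²); the r=5.5 cylinder at (11.5, 13.5) contributes a regular 24-gon of circumradius 5.5 (area = (24/2)·5.500²·sin(360°/24) = 93.95 mm²); Combining (union): the regions partially overlap — summed areas 1026.14 mm² minus the doubly-counted overlap 44.93 mm² gives 981.21 mm² — area = 981.21 mm²; the cube at (1, -1.5) is present — its section is the full 4×16.5 rectangle (area 66.00 mm²); Taking the union: the regions partially overlap — summed areas 1047.21 mm² minus the doubly-counted overlap 30.59 mm² gives 1016.62 mm² — area = 1016.62 mm²; (whole slice rotated 25° about Z — lengths, areas and connectivity unchanged). So its area = 1016.62 mm². Layer 10 is larger (1016.62 vs 932.19 mm²).

layer 10 (z = 2.8 mm)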